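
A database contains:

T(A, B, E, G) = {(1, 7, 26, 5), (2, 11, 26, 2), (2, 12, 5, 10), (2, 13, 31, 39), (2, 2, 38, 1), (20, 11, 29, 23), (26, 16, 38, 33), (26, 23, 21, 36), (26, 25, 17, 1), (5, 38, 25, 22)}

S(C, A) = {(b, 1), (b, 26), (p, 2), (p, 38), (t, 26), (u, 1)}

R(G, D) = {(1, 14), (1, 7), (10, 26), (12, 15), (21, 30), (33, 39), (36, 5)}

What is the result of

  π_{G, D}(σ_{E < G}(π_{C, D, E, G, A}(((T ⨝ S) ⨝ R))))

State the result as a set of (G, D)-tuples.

{(10, 26), (36, 5)}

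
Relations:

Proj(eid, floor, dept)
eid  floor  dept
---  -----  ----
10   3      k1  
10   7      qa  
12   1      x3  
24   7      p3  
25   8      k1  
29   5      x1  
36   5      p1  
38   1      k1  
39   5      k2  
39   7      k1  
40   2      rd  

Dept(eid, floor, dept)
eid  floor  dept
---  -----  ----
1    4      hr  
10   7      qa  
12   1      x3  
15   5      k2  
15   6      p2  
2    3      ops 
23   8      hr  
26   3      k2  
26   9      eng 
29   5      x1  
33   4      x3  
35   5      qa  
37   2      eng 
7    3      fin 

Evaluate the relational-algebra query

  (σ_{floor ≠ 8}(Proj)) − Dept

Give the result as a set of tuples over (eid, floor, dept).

Selection floor ≠ 8: {(10, 3, k1), (10, 7, qa), (12, 1, x3), (24, 7, p3), (29, 5, x1), (36, 5, p1), (38, 1, k1), (39, 5, k2), (39, 7, k1), (40, 2, rd)}
Taking the difference: {(10, 3, k1), (24, 7, p3), (36, 5, p1), (38, 1, k1), (39, 5, k2), (39, 7, k1), (40, 2, rd)}

{(10, 3, k1), (24, 7, p3), (36, 5, p1), (38, 1, k1), (39, 5, k2), (39, 7, k1), (40, 2, rd)}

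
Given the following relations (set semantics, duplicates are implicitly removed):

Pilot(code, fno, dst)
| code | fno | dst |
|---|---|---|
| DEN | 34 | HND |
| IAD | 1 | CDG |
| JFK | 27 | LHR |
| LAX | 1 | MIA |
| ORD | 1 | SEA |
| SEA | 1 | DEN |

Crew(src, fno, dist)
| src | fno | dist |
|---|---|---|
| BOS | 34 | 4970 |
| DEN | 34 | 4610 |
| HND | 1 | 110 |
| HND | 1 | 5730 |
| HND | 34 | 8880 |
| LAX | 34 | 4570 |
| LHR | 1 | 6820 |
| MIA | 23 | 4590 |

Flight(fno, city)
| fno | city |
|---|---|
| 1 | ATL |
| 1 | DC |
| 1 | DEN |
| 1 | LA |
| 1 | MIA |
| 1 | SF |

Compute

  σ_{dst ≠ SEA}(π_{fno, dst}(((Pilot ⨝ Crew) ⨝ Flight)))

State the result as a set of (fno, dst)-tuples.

{(1, CDG), (1, DEN), (1, MIA)}

Pilot ⋈ Crew (natural join on fno): {(DEN, 34, HND, BOS, 4970), (DEN, 34, HND, DEN, 4610), (DEN, 34, HND, HND, 8880), (DEN, 34, HND, LAX, 4570), (IAD, 1, CDG, HND, 110), (IAD, 1, CDG, HND, 5730), (IAD, 1, CDG, LHR, 6820), (LAX, 1, MIA, HND, 110), (LAX, 1, MIA, HND, 5730), (LAX, 1, MIA, LHR, 6820), (ORD, 1, SEA, HND, 110), (ORD, 1, SEA, HND, 5730), (ORD, 1, SEA, LHR, 6820), (SEA, 1, DEN, HND, 110), (SEA, 1, DEN, HND, 5730), (SEA, 1, DEN, LHR, 6820)}
(Pilot ⨝ Crew) ⋈ Flight (natural join on fno): {(IAD, 1, CDG, HND, 110, ATL), (IAD, 1, CDG, HND, 110, DC), (IAD, 1, CDG, HND, 110, DEN), (IAD, 1, CDG, HND, 110, LA), (IAD, 1, CDG, HND, 110, MIA), (IAD, 1, CDG, HND, 110, SF), (IAD, 1, CDG, HND, 5730, ATL), (IAD, 1, CDG, HND, 5730, DC), (IAD, 1, CDG, HND, 5730, DEN), (IAD, 1, CDG, HND, 5730, LA), (IAD, 1, CDG, HND, 5730, MIA), (IAD, 1, CDG, HND, 5730, SF), (IAD, 1, CDG, LHR, 6820, ATL), (IAD, 1, CDG, LHR, 6820, DC), (IAD, 1, CDG, LHR, 6820, DEN), (IAD, 1, CDG, LHR, 6820, LA), (IAD, 1, CDG, LHR, 6820, MIA), (IAD, 1, CDG, LHR, 6820, SF), (LAX, 1, MIA, HND, 110, ATL), (LAX, 1, MIA, HND, 110, DC), (LAX, 1, MIA, HND, 110, DEN), (LAX, 1, MIA, HND, 110, LA), (LAX, 1, MIA, HND, 110, MIA), (LAX, 1, MIA, HND, 110, SF), (LAX, 1, MIA, HND, 5730, ATL), (LAX, 1, MIA, HND, 5730, DC), (LAX, 1, MIA, HND, 5730, DEN), (LAX, 1, MIA, HND, 5730, LA), (LAX, 1, MIA, HND, 5730, MIA), (LAX, 1, MIA, HND, 5730, SF), (LAX, 1, MIA, LHR, 6820, ATL), (LAX, 1, MIA, LHR, 6820, DC), (LAX, 1, MIA, LHR, 6820, DEN), (LAX, 1, MIA, LHR, 6820, LA), (LAX, 1, MIA, LHR, 6820, MIA), (LAX, 1, MIA, LHR, 6820, SF), (ORD, 1, SEA, HND, 110, ATL), (ORD, 1, SEA, HND, 110, DC), (ORD, 1, SEA, HND, 110, DEN), (ORD, 1, SEA, HND, 110, LA), (ORD, 1, SEA, HND, 110, MIA), (ORD, 1, SEA, HND, 110, SF), (ORD, 1, SEA, HND, 5730, ATL), (ORD, 1, SEA, HND, 5730, DC), (ORD, 1, SEA, HND, 5730, DEN), (ORD, 1, SEA, HND, 5730, LA), (ORD, 1, SEA, HND, 5730, MIA), (ORD, 1, SEA, HND, 5730, SF), (ORD, 1, SEA, LHR, 6820, ATL), (ORD, 1, SEA, LHR, 6820, DC), (ORD, 1, SEA, LHR, 6820, DEN), (ORD, 1, SEA, LHR, 6820, LA), (ORD, 1, SEA, LHR, 6820, MIA), (ORD, 1, SEA, LHR, 6820, SF), (SEA, 1, DEN, HND, 110, ATL), (SEA, 1, DEN, HND, 110, DC), (SEA, 1, DEN, HND, 110, DEN), (SEA, 1, DEN, HND, 110, LA), (SEA, 1, DEN, HND, 110, MIA), (SEA, 1, DEN, HND, 110, SF), (SEA, 1, DEN, HND, 5730, ATL), (SEA, 1, DEN, HND, 5730, DC), (SEA, 1, DEN, HND, 5730, DEN), (SEA, 1, DEN, HND, 5730, LA), (SEA, 1, DEN, HND, 5730, MIA), (SEA, 1, DEN, HND, 5730, SF), (SEA, 1, DEN, LHR, 6820, ATL), (SEA, 1, DEN, LHR, 6820, DC), (SEA, 1, DEN, LHR, 6820, DEN), (SEA, 1, DEN, LHR, 6820, LA), (SEA, 1, DEN, LHR, 6820, MIA), (SEA, 1, DEN, LHR, 6820, SF)}
Projecting to fno, dst (68 duplicate(s) eliminated): {(1, CDG), (1, DEN), (1, MIA), (1, SEA)}
Selection dst ≠ SEA: {(1, CDG), (1, DEN), (1, MIA)}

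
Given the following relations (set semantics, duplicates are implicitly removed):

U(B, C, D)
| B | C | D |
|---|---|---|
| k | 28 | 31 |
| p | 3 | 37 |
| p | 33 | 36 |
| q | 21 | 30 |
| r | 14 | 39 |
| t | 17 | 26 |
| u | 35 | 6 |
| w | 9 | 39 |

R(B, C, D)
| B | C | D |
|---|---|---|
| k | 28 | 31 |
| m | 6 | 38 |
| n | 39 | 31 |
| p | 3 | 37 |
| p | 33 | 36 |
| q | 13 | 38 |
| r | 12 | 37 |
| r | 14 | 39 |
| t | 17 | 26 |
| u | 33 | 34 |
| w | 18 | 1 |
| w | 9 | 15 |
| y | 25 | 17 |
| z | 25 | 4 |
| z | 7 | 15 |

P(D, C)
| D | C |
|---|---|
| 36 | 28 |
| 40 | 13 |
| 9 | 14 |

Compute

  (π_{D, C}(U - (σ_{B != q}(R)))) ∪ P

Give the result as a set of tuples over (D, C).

{(30, 21), (36, 28), (39, 9), (40, 13), (6, 35), (9, 14)}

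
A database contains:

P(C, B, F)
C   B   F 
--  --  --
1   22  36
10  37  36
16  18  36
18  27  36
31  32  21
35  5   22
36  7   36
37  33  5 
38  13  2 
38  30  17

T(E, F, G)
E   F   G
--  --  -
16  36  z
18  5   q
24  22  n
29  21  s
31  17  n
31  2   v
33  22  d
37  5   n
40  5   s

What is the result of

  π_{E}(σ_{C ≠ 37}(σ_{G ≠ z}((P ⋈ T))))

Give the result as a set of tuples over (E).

Joining P and T on F yields {(1, 22, 36, 16, z), (10, 37, 36, 16, z), (16, 18, 36, 16, z), (18, 27, 36, 16, z), (31, 32, 21, 29, s), (35, 5, 22, 24, n), (35, 5, 22, 33, d), (36, 7, 36, 16, z), (37, 33, 5, 18, q), (37, 33, 5, 37, n), (37, 33, 5, 40, s), (38, 13, 2, 31, v), (38, 30, 17, 31, n)}.
Filtering on G ≠ z leaves {(31, 32, 21, 29, s), (35, 5, 22, 24, n), (35, 5, 22, 33, d), (37, 33, 5, 18, q), (37, 33, 5, 37, n), (37, 33, 5, 40, s), (38, 13, 2, 31, v), (38, 30, 17, 31, n)}.
Filtering on C ≠ 37 leaves {(31, 32, 21, 29, s), (35, 5, 22, 24, n), (35, 5, 22, 33, d), (38, 13, 2, 31, v), (38, 30, 17, 31, n)}.
π_{E} gives {24, 29, 31, 33} (1 duplicate(s) eliminated).

{24, 29, 31, 33}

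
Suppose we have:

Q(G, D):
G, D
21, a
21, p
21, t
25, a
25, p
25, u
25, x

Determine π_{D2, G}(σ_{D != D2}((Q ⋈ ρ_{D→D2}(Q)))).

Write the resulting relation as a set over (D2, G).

ρ[D→D2]: schema becomes (G, D2); tuples unchanged.
Joining Q and ρ_{D→D2}(Q) on G yields {(21, a, a), (21, a, p), (21, a, t), (21, p, a), (21, p, p), (21, p, t), (21, t, a), (21, t, p), (21, t, t), (25, a, a), (25, a, p), (25, a, u), (25, a, x), (25, p, a), (25, p, p), (25, p, u), (25, p, x), (25, u, a), (25, u, p), (25, u, u), (25, u, x), (25, x, a), (25, x, p), (25, x, u), (25, x, x)}.
Selection D != D2: {(21, a, p), (21, a, t), (21, p, a), (21, p, t), (21, t, a), (21, t, p), (25, a, p), (25, a, u), (25, a, x), (25, p, a), (25, p, u), (25, p, x), (25, u, a), (25, u, p), (25, u, x), (25, x, a), (25, x, p), (25, x, u)}
π[D2, G]: project onto (D2, G) (11 duplicate(s) eliminated) → {(a, 21), (a, 25), (p, 21), (p, 25), (t, 21), (u, 25), (x, 25)}

{(a, 21), (a, 25), (p, 21), (p, 25), (t, 21), (u, 25), (x, 25)}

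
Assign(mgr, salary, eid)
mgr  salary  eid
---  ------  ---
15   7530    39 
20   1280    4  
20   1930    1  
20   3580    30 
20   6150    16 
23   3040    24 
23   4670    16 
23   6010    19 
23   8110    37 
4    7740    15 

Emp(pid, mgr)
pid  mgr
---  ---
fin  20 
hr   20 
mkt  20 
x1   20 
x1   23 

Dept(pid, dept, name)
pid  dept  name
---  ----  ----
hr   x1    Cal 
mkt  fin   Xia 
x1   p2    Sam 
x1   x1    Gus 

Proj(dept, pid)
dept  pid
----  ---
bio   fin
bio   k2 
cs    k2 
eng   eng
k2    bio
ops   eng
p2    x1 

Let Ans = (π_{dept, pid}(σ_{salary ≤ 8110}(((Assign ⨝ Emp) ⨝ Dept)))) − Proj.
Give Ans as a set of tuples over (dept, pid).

{(fin, mkt), (x1, hr), (x1, x1)}

Natural join on mgr: {(20, 1280, 4, fin), (20, 1280, 4, hr), (20, 1280, 4, mkt), (20, 1280, 4, x1), (20, 1930, 1, fin), (20, 1930, 1, hr), (20, 1930, 1, mkt), (20, 1930, 1, x1), (20, 3580, 30, fin), (20, 3580, 30, hr), (20, 3580, 30, mkt), (20, 3580, 30, x1), (20, 6150, 16, fin), (20, 6150, 16, hr), (20, 6150, 16, mkt), (20, 6150, 16, x1), (23, 3040, 24, x1), (23, 4670, 16, x1), (23, 6010, 19, x1), (23, 8110, 37, x1)}
Natural join on pid: {(20, 1280, 4, hr, x1, Cal), (20, 1280, 4, mkt, fin, Xia), (20, 1280, 4, x1, p2, Sam), (20, 1280, 4, x1, x1, Gus), (20, 1930, 1, hr, x1, Cal), (20, 1930, 1, mkt, fin, Xia), (20, 1930, 1, x1, p2, Sam), (20, 1930, 1, x1, x1, Gus), (20, 3580, 30, hr, x1, Cal), (20, 3580, 30, mkt, fin, Xia), (20, 3580, 30, x1, p2, Sam), (20, 3580, 30, x1, x1, Gus), (20, 6150, 16, hr, x1, Cal), (20, 6150, 16, mkt, fin, Xia), (20, 6150, 16, x1, p2, Sam), (20, 6150, 16, x1, x1, Gus), (23, 3040, 24, x1, p2, Sam), (23, 3040, 24, x1, x1, Gus), (23, 4670, 16, x1, p2, Sam), (23, 4670, 16, x1, x1, Gus), (23, 6010, 19, x1, p2, Sam), (23, 6010, 19, x1, x1, Gus), (23, 8110, 37, x1, p2, Sam), (23, 8110, 37, x1, x1, Gus)}
Filtering on salary ≤ 8110 leaves {(20, 1280, 4, hr, x1, Cal), (20, 1280, 4, mkt, fin, Xia), (20, 1280, 4, x1, p2, Sam), (20, 1280, 4, x1, x1, Gus), (20, 1930, 1, hr, x1, Cal), (20, 1930, 1, mkt, fin, Xia), (20, 1930, 1, x1, p2, Sam), (20, 1930, 1, x1, x1, Gus), (20, 3580, 30, hr, x1, Cal), (20, 3580, 30, mkt, fin, Xia), (20, 3580, 30, x1, p2, Sam), (20, 3580, 30, x1, x1, Gus), (20, 6150, 16, hr, x1, Cal), (20, 6150, 16, mkt, fin, Xia), (20, 6150, 16, x1, p2, Sam), (20, 6150, 16, x1, x1, Gus), (23, 3040, 24, x1, p2, Sam), (23, 3040, 24, x1, x1, Gus), (23, 4670, 16, x1, p2, Sam), (23, 4670, 16, x1, x1, Gus), (23, 6010, 19, x1, p2, Sam), (23, 6010, 19, x1, x1, Gus), (23, 8110, 37, x1, p2, Sam), (23, 8110, 37, x1, x1, Gus)}.
π_{dept, pid} gives {(fin, mkt), (p2, x1), (x1, hr), (x1, x1)} (20 duplicate(s) eliminated).
Taking the difference: {(fin, mkt), (x1, hr), (x1, x1)}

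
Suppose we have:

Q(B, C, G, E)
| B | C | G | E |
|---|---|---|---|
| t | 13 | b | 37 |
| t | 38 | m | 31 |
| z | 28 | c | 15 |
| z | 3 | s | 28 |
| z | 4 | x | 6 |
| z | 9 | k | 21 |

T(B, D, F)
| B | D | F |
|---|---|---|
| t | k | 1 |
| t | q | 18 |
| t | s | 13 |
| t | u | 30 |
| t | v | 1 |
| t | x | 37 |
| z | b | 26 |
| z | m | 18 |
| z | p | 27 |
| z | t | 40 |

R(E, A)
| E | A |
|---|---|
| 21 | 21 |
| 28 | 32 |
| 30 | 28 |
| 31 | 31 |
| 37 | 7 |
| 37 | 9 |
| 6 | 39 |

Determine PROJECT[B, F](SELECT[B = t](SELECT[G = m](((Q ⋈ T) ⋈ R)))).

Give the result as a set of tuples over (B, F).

{(t, 1), (t, 13), (t, 18), (t, 30), (t, 37)}

Natural join on B: {(t, 13, b, 37, k, 1), (t, 13, b, 37, q, 18), (t, 13, b, 37, s, 13), (t, 13, b, 37, u, 30), (t, 13, b, 37, v, 1), (t, 13, b, 37, x, 37), (t, 38, m, 31, k, 1), (t, 38, m, 31, q, 18), (t, 38, m, 31, s, 13), (t, 38, m, 31, u, 30), (t, 38, m, 31, v, 1), (t, 38, m, 31, x, 37), (z, 28, c, 15, b, 26), (z, 28, c, 15, m, 18), (z, 28, c, 15, p, 27), (z, 28, c, 15, t, 40), (z, 3, s, 28, b, 26), (z, 3, s, 28, m, 18), (z, 3, s, 28, p, 27), (z, 3, s, 28, t, 40), (z, 4, x, 6, b, 26), (z, 4, x, 6, m, 18), (z, 4, x, 6, p, 27), (z, 4, x, 6, t, 40), (z, 9, k, 21, b, 26), (z, 9, k, 21, m, 18), (z, 9, k, 21, p, 27), (z, 9, k, 21, t, 40)}
Natural join on E: {(t, 13, b, 37, k, 1, 7), (t, 13, b, 37, k, 1, 9), (t, 13, b, 37, q, 18, 7), (t, 13, b, 37, q, 18, 9), (t, 13, b, 37, s, 13, 7), (t, 13, b, 37, s, 13, 9), (t, 13, b, 37, u, 30, 7), (t, 13, b, 37, u, 30, 9), (t, 13, b, 37, v, 1, 7), (t, 13, b, 37, v, 1, 9), (t, 13, b, 37, x, 37, 7), (t, 13, b, 37, x, 37, 9), (t, 38, m, 31, k, 1, 31), (t, 38, m, 31, q, 18, 31), (t, 38, m, 31, s, 13, 31), (t, 38, m, 31, u, 30, 31), (t, 38, m, 31, v, 1, 31), (t, 38, m, 31, x, 37, 31), (z, 3, s, 28, b, 26, 32), (z, 3, s, 28, m, 18, 32), (z, 3, s, 28, p, 27, 32), (z, 3, s, 28, t, 40, 32), (z, 4, x, 6, b, 26, 39), (z, 4, x, 6, m, 18, 39), (z, 4, x, 6, p, 27, 39), (z, 4, x, 6, t, 40, 39), (z, 9, k, 21, b, 26, 21), (z, 9, k, 21, m, 18, 21), (z, 9, k, 21, p, 27, 21), (z, 9, k, 21, t, 40, 21)}
Selection G = m: {(t, 38, m, 31, k, 1, 31), (t, 38, m, 31, q, 18, 31), (t, 38, m, 31, s, 13, 31), (t, 38, m, 31, u, 30, 31), (t, 38, m, 31, v, 1, 31), (t, 38, m, 31, x, 37, 31)}
Selection B = t: {(t, 38, m, 31, k, 1, 31), (t, 38, m, 31, q, 18, 31), (t, 38, m, 31, s, 13, 31), (t, 38, m, 31, u, 30, 31), (t, 38, m, 31, v, 1, 31), (t, 38, m, 31, x, 37, 31)}
π[B, F]: project onto (B, F) (1 duplicate(s) eliminated) → {(t, 1), (t, 13), (t, 18), (t, 30), (t, 37)}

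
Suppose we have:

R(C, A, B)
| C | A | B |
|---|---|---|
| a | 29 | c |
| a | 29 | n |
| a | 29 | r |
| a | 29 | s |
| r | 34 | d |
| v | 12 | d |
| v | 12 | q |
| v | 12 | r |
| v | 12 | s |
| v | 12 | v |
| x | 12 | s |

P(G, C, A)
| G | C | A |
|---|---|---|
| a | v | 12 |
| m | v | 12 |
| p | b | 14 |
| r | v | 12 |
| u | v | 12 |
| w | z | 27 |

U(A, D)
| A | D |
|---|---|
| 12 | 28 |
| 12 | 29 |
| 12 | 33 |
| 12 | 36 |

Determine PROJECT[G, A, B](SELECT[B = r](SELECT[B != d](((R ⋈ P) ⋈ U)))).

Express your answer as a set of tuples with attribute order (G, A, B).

{(a, 12, r), (m, 12, r), (r, 12, r), (u, 12, r)}

Natural join on C, A: {(v, 12, d, a), (v, 12, d, m), (v, 12, d, r), (v, 12, d, u), (v, 12, q, a), (v, 12, q, m), (v, 12, q, r), (v, 12, q, u), (v, 12, r, a), (v, 12, r, m), (v, 12, r, r), (v, 12, r, u), (v, 12, s, a), (v, 12, s, m), (v, 12, s, r), (v, 12, s, u), (v, 12, v, a), (v, 12, v, m), (v, 12, v, r), (v, 12, v, u)}
Natural join on A: {(v, 12, d, a, 28), (v, 12, d, a, 29), (v, 12, d, a, 33), (v, 12, d, a, 36), (v, 12, d, m, 28), (v, 12, d, m, 29), (v, 12, d, m, 33), (v, 12, d, m, 36), (v, 12, d, r, 28), (v, 12, d, r, 29), (v, 12, d, r, 33), (v, 12, d, r, 36), (v, 12, d, u, 28), (v, 12, d, u, 29), (v, 12, d, u, 33), (v, 12, d, u, 36), (v, 12, q, a, 28), (v, 12, q, a, 29), (v, 12, q, a, 33), (v, 12, q, a, 36), (v, 12, q, m, 28), (v, 12, q, m, 29), (v, 12, q, m, 33), (v, 12, q, m, 36), (v, 12, q, r, 28), (v, 12, q, r, 29), (v, 12, q, r, 33), (v, 12, q, r, 36), (v, 12, q, u, 28), (v, 12, q, u, 29), (v, 12, q, u, 33), (v, 12, q, u, 36), (v, 12, r, a, 28), (v, 12, r, a, 29), (v, 12, r, a, 33), (v, 12, r, a, 36), (v, 12, r, m, 28), (v, 12, r, m, 29), (v, 12, r, m, 33), (v, 12, r, m, 36), (v, 12, r, r, 28), (v, 12, r, r, 29), (v, 12, r, r, 33), (v, 12, r, r, 36), (v, 12, r, u, 28), (v, 12, r, u, 29), (v, 12, r, u, 33), (v, 12, r, u, 36), (v, 12, s, a, 28), (v, 12, s, a, 29), (v, 12, s, a, 33), (v, 12, s, a, 36), (v, 12, s, m, 28), (v, 12, s, m, 29), (v, 12, s, m, 33), (v, 12, s, m, 36), (v, 12, s, r, 28), (v, 12, s, r, 29), (v, 12, s, r, 33), (v, 12, s, r, 36), (v, 12, s, u, 28), (v, 12, s, u, 29), (v, 12, s, u, 33), (v, 12, s, u, 36), (v, 12, v, a, 28), (v, 12, v, a, 29), (v, 12, v, a, 33), (v, 12, v, a, 36), (v, 12, v, m, 28), (v, 12, v, m, 29), (v, 12, v, m, 33), (v, 12, v, m, 36), (v, 12, v, r, 28), (v, 12, v, r, 29), (v, 12, v, r, 33), (v, 12, v, r, 36), (v, 12, v, u, 28), (v, 12, v, u, 29), (v, 12, v, u, 33), (v, 12, v, u, 36)}
Selection B != d: {(v, 12, q, a, 28), (v, 12, q, a, 29), (v, 12, q, a, 33), (v, 12, q, a, 36), (v, 12, q, m, 28), (v, 12, q, m, 29), (v, 12, q, m, 33), (v, 12, q, m, 36), (v, 12, q, r, 28), (v, 12, q, r, 29), (v, 12, q, r, 33), (v, 12, q, r, 36), (v, 12, q, u, 28), (v, 12, q, u, 29), (v, 12, q, u, 33), (v, 12, q, u, 36), (v, 12, r, a, 28), (v, 12, r, a, 29), (v, 12, r, a, 33), (v, 12, r, a, 36), (v, 12, r, m, 28), (v, 12, r, m, 29), (v, 12, r, m, 33), (v, 12, r, m, 36), (v, 12, r, r, 28), (v, 12, r, r, 29), (v, 12, r, r, 33), (v, 12, r, r, 36), (v, 12, r, u, 28), (v, 12, r, u, 29), (v, 12, r, u, 33), (v, 12, r, u, 36), (v, 12, s, a, 28), (v, 12, s, a, 29), (v, 12, s, a, 33), (v, 12, s, a, 36), (v, 12, s, m, 28), (v, 12, s, m, 29), (v, 12, s, m, 33), (v, 12, s, m, 36), (v, 12, s, r, 28), (v, 12, s, r, 29), (v, 12, s, r, 33), (v, 12, s, r, 36), (v, 12, s, u, 28), (v, 12, s, u, 29), (v, 12, s, u, 33), (v, 12, s, u, 36), (v, 12, v, a, 28), (v, 12, v, a, 29), (v, 12, v, a, 33), (v, 12, v, a, 36), (v, 12, v, m, 28), (v, 12, v, m, 29), (v, 12, v, m, 33), (v, 12, v, m, 36), (v, 12, v, r, 28), (v, 12, v, r, 29), (v, 12, v, r, 33), (v, 12, v, r, 36), (v, 12, v, u, 28), (v, 12, v, u, 29), (v, 12, v, u, 33), (v, 12, v, u, 36)}
Selection B = r: {(v, 12, r, a, 28), (v, 12, r, a, 29), (v, 12, r, a, 33), (v, 12, r, a, 36), (v, 12, r, m, 28), (v, 12, r, m, 29), (v, 12, r, m, 33), (v, 12, r, m, 36), (v, 12, r, r, 28), (v, 12, r, r, 29), (v, 12, r, r, 33), (v, 12, r, r, 36), (v, 12, r, u, 28), (v, 12, r, u, 29), (v, 12, r, u, 33), (v, 12, r, u, 36)}
π_{G, A, B} gives {(a, 12, r), (m, 12, r), (r, 12, r), (u, 12, r)} (12 duplicate(s) eliminated).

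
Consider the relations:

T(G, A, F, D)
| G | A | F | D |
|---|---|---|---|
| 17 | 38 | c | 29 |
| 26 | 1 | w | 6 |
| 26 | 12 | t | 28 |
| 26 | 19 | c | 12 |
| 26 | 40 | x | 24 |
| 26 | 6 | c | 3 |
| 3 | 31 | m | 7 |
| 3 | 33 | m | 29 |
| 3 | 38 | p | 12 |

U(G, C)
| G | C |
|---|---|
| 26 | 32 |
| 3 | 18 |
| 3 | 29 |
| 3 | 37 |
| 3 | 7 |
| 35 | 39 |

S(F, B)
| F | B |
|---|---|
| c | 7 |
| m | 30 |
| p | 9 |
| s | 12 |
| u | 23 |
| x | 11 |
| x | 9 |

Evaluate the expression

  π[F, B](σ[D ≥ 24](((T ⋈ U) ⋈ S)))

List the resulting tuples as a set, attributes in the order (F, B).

Joining T and U on G yields {(26, 1, w, 6, 32), (26, 12, t, 28, 32), (26, 19, c, 12, 32), (26, 40, x, 24, 32), (26, 6, c, 3, 32), (3, 31, m, 7, 18), (3, 31, m, 7, 29), (3, 31, m, 7, 37), (3, 31, m, 7, 7), (3, 33, m, 29, 18), (3, 33, m, 29, 29), (3, 33, m, 29, 37), (3, 33, m, 29, 7), (3, 38, p, 12, 18), (3, 38, p, 12, 29), (3, 38, p, 12, 37), (3, 38, p, 12, 7)}.
Joining (T ⋈ U) and S on F yields {(26, 19, c, 12, 32, 7), (26, 40, x, 24, 32, 11), (26, 40, x, 24, 32, 9), (26, 6, c, 3, 32, 7), (3, 31, m, 7, 18, 30), (3, 31, m, 7, 29, 30), (3, 31, m, 7, 37, 30), (3, 31, m, 7, 7, 30), (3, 33, m, 29, 18, 30), (3, 33, m, 29, 29, 30), (3, 33, m, 29, 37, 30), (3, 33, m, 29, 7, 30), (3, 38, p, 12, 18, 9), (3, 38, p, 12, 29, 9), (3, 38, p, 12, 37, 9), (3, 38, p, 12, 7, 9)}.
Selection D ≥ 24: {(26, 40, x, 24, 32, 11), (26, 40, x, 24, 32, 9), (3, 33, m, 29, 18, 30), (3, 33, m, 29, 29, 30), (3, 33, m, 29, 37, 30), (3, 33, m, 29, 7, 30)}
π_{F, B} gives {(m, 30), (x, 11), (x, 9)} (3 duplicate(s) eliminated).

{(m, 30), (x, 11), (x, 9)}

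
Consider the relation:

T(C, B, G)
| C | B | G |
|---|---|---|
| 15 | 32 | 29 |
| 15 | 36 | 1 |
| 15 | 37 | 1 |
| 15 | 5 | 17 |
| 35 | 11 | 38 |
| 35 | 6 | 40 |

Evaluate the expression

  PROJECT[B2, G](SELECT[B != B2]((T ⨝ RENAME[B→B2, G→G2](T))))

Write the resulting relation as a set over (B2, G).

{(11, 40), (32, 1), (32, 17), (36, 1), (36, 17), (36, 29), (37, 1), (37, 17), (37, 29), (5, 1), (5, 29), (6, 38)}

ρ[B→B2, G→G2]: schema becomes (C, B2, G2); tuples unchanged.
Natural join on C: {(15, 32, 29, 32, 29), (15, 32, 29, 36, 1), (15, 32, 29, 37, 1), (15, 32, 29, 5, 17), (15, 36, 1, 32, 29), (15, 36, 1, 36, 1), (15, 36, 1, 37, 1), (15, 36, 1, 5, 17), (15, 37, 1, 32, 29), (15, 37, 1, 36, 1), (15, 37, 1, 37, 1), (15, 37, 1, 5, 17), (15, 5, 17, 32, 29), (15, 5, 17, 36, 1), (15, 5, 17, 37, 1), (15, 5, 17, 5, 17), (35, 11, 38, 11, 38), (35, 11, 38, 6, 40), (35, 6, 40, 11, 38), (35, 6, 40, 6, 40)}
Apply σ_{B != B2}; surviving tuples: {(15, 32, 29, 36, 1), (15, 32, 29, 37, 1), (15, 32, 29, 5, 17), (15, 36, 1, 32, 29), (15, 36, 1, 37, 1), (15, 36, 1, 5, 17), (15, 37, 1, 32, 29), (15, 37, 1, 36, 1), (15, 37, 1, 5, 17), (15, 5, 17, 32, 29), (15, 5, 17, 36, 1), (15, 5, 17, 37, 1), (35, 11, 38, 6, 40), (35, 6, 40, 11, 38)}
Keep only column(s) B2, G (2 duplicate(s) eliminated): {(11, 40), (32, 1), (32, 17), (36, 1), (36, 17), (36, 29), (37, 1), (37, 17), (37, 29), (5, 1), (5, 29), (6, 38)}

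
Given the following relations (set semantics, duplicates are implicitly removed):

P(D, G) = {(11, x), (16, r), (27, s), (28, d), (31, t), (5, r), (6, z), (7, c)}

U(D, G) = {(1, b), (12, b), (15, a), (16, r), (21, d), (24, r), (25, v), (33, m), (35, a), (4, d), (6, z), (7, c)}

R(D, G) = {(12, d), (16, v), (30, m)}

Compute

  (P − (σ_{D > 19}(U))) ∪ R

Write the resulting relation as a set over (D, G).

{(11, x), (12, d), (16, r), (16, v), (27, s), (28, d), (30, m), (31, t), (5, r), (6, z), (7, c)}

Apply σ_{D > 19}; surviving tuples: {(21, d), (24, r), (25, v), (33, m), (35, a)}
Taking the difference: {(11, x), (16, r), (27, s), (28, d), (31, t), (5, r), (6, z), (7, c)}
Taking the union: {(11, x), (12, d), (16, r), (16, v), (27, s), (28, d), (30, m), (31, t), (5, r), (6, z), (7, c)}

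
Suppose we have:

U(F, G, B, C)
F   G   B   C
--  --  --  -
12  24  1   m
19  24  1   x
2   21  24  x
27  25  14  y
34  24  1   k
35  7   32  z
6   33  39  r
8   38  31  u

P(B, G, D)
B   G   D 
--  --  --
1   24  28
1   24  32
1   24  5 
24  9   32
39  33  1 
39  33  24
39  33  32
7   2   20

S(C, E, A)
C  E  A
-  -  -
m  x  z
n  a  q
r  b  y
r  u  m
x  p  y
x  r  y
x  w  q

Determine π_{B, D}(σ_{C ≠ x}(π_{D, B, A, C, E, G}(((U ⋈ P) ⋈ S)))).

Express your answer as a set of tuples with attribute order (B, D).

U ⋈ P (natural join on G, B): {(12, 24, 1, m, 28), (12, 24, 1, m, 32), (12, 24, 1, m, 5), (19, 24, 1, x, 28), (19, 24, 1, x, 32), (19, 24, 1, x, 5), (34, 24, 1, k, 28), (34, 24, 1, k, 32), (34, 24, 1, k, 5), (6, 33, 39, r, 1), (6, 33, 39, r, 24), (6, 33, 39, r, 32)}
(U ⋈ P) ⋈ S (natural join on C): {(12, 24, 1, m, 28, x, z), (12, 24, 1, m, 32, x, z), (12, 24, 1, m, 5, x, z), (19, 24, 1, x, 28, p, y), (19, 24, 1, x, 28, r, y), (19, 24, 1, x, 28, w, q), (19, 24, 1, x, 32, p, y), (19, 24, 1, x, 32, r, y), (19, 24, 1, x, 32, w, q), (19, 24, 1, x, 5, p, y), (19, 24, 1, x, 5, r, y), (19, 24, 1, x, 5, w, q), (6, 33, 39, r, 1, b, y), (6, 33, 39, r, 1, u, m), (6, 33, 39, r, 24, b, y), (6, 33, 39, r, 24, u, m), (6, 33, 39, r, 32, b, y), (6, 33, 39, r, 32, u, m)}
π[D, B, A, C, E, G]: project onto (D, B, A, C, E, G) → {(1, 39, m, r, u, 33), (1, 39, y, r, b, 33), (24, 39, m, r, u, 33), (24, 39, y, r, b, 33), (28, 1, q, x, w, 24), (28, 1, y, x, p, 24), (28, 1, y, x, r, 24), (28, 1, z, m, x, 24), (32, 1, q, x, w, 24), (32, 1, y, x, p, 24), (32, 1, y, x, r, 24), (32, 1, z, m, x, 24), (32, 39, m, r, u, 33), (32, 39, y, r, b, 33), (5, 1, q, x, w, 24), (5, 1, y, x, p, 24), (5, 1, y, x, r, 24), (5, 1, z, m, x, 24)}
Filtering on C ≠ x leaves {(1, 39, m, r, u, 33), (1, 39, y, r, b, 33), (24, 39, m, r, u, 33), (24, 39, y, r, b, 33), (28, 1, z, m, x, 24), (32, 1, z, m, x, 24), (32, 39, m, r, u, 33), (32, 39, y, r, b, 33), (5, 1, z, m, x, 24)}.
π[B, D]: project onto (B, D) (3 duplicate(s) eliminated) → {(1, 28), (1, 32), (1, 5), (39, 1), (39, 24), (39, 32)}

{(1, 28), (1, 32), (1, 5), (39, 1), (39, 24), (39, 32)}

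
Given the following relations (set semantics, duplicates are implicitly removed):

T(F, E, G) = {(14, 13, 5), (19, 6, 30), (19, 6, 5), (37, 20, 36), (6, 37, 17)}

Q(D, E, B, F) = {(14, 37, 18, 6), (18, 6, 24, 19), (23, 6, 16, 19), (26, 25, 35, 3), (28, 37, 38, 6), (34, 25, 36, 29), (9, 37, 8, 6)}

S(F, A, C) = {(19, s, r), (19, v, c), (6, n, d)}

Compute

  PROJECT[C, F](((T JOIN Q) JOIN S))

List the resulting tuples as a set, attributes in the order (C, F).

{(c, 19), (d, 6), (r, 19)}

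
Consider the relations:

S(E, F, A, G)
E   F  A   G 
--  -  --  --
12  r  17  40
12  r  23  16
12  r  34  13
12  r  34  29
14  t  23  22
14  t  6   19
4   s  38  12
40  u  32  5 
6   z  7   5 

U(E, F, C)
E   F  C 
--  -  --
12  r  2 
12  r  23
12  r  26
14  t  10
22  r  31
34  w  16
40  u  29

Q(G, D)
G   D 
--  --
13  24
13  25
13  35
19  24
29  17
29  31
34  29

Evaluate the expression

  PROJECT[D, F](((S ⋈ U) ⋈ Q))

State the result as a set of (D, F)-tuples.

{(17, r), (24, r), (24, t), (25, r), (31, r), (35, r)}

Joining S and U on E, F yields {(12, r, 17, 40, 2), (12, r, 17, 40, 23), (12, r, 17, 40, 26), (12, r, 23, 16, 2), (12, r, 23, 16, 23), (12, r, 23, 16, 26), (12, r, 34, 13, 2), (12, r, 34, 13, 23), (12, r, 34, 13, 26), (12, r, 34, 29, 2), (12, r, 34, 29, 23), (12, r, 34, 29, 26), (14, t, 23, 22, 10), (14, t, 6, 19, 10), (40, u, 32, 5, 29)}.
Joining (S ⋈ U) and Q on G yields {(12, r, 34, 13, 2, 24), (12, r, 34, 13, 2, 25), (12, r, 34, 13, 2, 35), (12, r, 34, 13, 23, 24), (12, r, 34, 13, 23, 25), (12, r, 34, 13, 23, 35), (12, r, 34, 13, 26, 24), (12, r, 34, 13, 26, 25), (12, r, 34, 13, 26, 35), (12, r, 34, 29, 2, 17), (12, r, 34, 29, 2, 31), (12, r, 34, 29, 23, 17), (12, r, 34, 29, 23, 31), (12, r, 34, 29, 26, 17), (12, r, 34, 29, 26, 31), (14, t, 6, 19, 10, 24)}.
π_{D, F} gives {(17, r), (24, r), (24, t), (25, r), (31, r), (35, r)} (10 duplicate(s) eliminated).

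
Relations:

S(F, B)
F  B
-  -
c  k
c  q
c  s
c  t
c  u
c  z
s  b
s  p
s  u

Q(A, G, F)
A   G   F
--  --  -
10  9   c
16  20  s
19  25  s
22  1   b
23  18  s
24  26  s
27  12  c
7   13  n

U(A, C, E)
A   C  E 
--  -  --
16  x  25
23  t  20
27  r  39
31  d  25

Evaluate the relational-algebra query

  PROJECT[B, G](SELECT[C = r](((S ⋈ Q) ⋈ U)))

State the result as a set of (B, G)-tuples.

S ⋈ Q (natural join on F): {(c, k, 10, 9), (c, k, 27, 12), (c, q, 10, 9), (c, q, 27, 12), (c, s, 10, 9), (c, s, 27, 12), (c, t, 10, 9), (c, t, 27, 12), (c, u, 10, 9), (c, u, 27, 12), (c, z, 10, 9), (c, z, 27, 12), (s, b, 16, 20), (s, b, 19, 25), (s, b, 23, 18), (s, b, 24, 26), (s, p, 16, 20), (s, p, 19, 25), (s, p, 23, 18), (s, p, 24, 26), (s, u, 16, 20), (s, u, 19, 25), (s, u, 23, 18), (s, u, 24, 26)}
(S ⋈ Q) ⋈ U (natural join on A): {(c, k, 27, 12, r, 39), (c, q, 27, 12, r, 39), (c, s, 27, 12, r, 39), (c, t, 27, 12, r, 39), (c, u, 27, 12, r, 39), (c, z, 27, 12, r, 39), (s, b, 16, 20, x, 25), (s, b, 23, 18, t, 20), (s, p, 16, 20, x, 25), (s, p, 23, 18, t, 20), (s, u, 16, 20, x, 25), (s, u, 23, 18, t, 20)}
Filtering on C = r leaves {(c, k, 27, 12, r, 39), (c, q, 27, 12, r, 39), (c, s, 27, 12, r, 39), (c, t, 27, 12, r, 39), (c, u, 27, 12, r, 39), (c, z, 27, 12, r, 39)}.
π_{B, G} gives {(k, 12), (q, 12), (s, 12), (t, 12), (u, 12), (z, 12)}.

{(k, 12), (q, 12), (s, 12), (t, 12), (u, 12), (z, 12)}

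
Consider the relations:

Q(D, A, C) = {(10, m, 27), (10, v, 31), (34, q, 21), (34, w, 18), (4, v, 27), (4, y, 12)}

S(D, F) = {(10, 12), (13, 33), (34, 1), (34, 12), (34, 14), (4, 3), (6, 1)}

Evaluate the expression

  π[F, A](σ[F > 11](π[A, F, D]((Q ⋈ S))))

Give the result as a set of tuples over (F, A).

{(12, m), (12, q), (12, v), (12, w), (14, q), (14, w)}

Joining Q and S on D yields {(10, m, 27, 12), (10, v, 31, 12), (34, q, 21, 1), (34, q, 21, 12), (34, q, 21, 14), (34, w, 18, 1), (34, w, 18, 12), (34, w, 18, 14), (4, v, 27, 3), (4, y, 12, 3)}.
Projecting to A, F, D: {(m, 12, 10), (q, 1, 34), (q, 12, 34), (q, 14, 34), (v, 12, 10), (v, 3, 4), (w, 1, 34), (w, 12, 34), (w, 14, 34), (y, 3, 4)}
σ[F > 11]: keep tuples satisfying F > 11 → {(m, 12, 10), (q, 12, 34), (q, 14, 34), (v, 12, 10), (w, 12, 34), (w, 14, 34)}
Projecting to F, A: {(12, m), (12, q), (12, v), (12, w), (14, q), (14, w)}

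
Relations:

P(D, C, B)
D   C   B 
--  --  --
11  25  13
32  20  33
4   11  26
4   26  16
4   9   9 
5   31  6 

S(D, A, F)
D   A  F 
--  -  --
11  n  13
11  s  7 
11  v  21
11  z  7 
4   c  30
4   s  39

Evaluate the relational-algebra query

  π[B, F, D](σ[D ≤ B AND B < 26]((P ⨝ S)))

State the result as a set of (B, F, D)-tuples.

P ⋈ S (natural join on D): {(11, 25, 13, n, 13), (11, 25, 13, s, 7), (11, 25, 13, v, 21), (11, 25, 13, z, 7), (4, 11, 26, c, 30), (4, 11, 26, s, 39), (4, 26, 16, c, 30), (4, 26, 16, s, 39), (4, 9, 9, c, 30), (4, 9, 9, s, 39)}
Apply σ_{D ≤ B AND B < 26}; surviving tuples: {(11, 25, 13, n, 13), (11, 25, 13, s, 7), (11, 25, 13, v, 21), (11, 25, 13, z, 7), (4, 26, 16, c, 30), (4, 26, 16, s, 39), (4, 9, 9, c, 30), (4, 9, 9, s, 39)}
π[B, F, D]: project onto (B, F, D) (1 duplicate(s) eliminated) → {(13, 13, 11), (13, 21, 11), (13, 7, 11), (16, 30, 4), (16, 39, 4), (9, 30, 4), (9, 39, 4)}

{(13, 13, 11), (13, 21, 11), (13, 7, 11), (16, 30, 4), (16, 39, 4), (9, 30, 4), (9, 39, 4)}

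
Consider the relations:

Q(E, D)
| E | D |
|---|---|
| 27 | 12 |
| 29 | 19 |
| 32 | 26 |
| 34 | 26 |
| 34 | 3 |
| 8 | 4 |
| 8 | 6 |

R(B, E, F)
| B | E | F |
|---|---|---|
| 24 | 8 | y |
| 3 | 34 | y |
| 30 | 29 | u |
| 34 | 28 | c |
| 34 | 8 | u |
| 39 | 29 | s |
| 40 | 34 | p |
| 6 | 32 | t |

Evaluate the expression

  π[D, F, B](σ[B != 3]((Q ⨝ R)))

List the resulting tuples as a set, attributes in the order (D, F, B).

{(19, s, 39), (19, u, 30), (26, p, 40), (26, t, 6), (3, p, 40), (4, u, 34), (4, y, 24), (6, u, 34), (6, y, 24)}

Natural join on E: {(29, 19, 30, u), (29, 19, 39, s), (32, 26, 6, t), (34, 26, 3, y), (34, 26, 40, p), (34, 3, 3, y), (34, 3, 40, p), (8, 4, 24, y), (8, 4, 34, u), (8, 6, 24, y), (8, 6, 34, u)}
σ[B != 3]: keep tuples satisfying B != 3 → {(29, 19, 30, u), (29, 19, 39, s), (32, 26, 6, t), (34, 26, 40, p), (34, 3, 40, p), (8, 4, 24, y), (8, 4, 34, u), (8, 6, 24, y), (8, 6, 34, u)}
Keep only column(s) D, F, B: {(19, s, 39), (19, u, 30), (26, p, 40), (26, t, 6), (3, p, 40), (4, u, 34), (4, y, 24), (6, u, 34), (6, y, 24)}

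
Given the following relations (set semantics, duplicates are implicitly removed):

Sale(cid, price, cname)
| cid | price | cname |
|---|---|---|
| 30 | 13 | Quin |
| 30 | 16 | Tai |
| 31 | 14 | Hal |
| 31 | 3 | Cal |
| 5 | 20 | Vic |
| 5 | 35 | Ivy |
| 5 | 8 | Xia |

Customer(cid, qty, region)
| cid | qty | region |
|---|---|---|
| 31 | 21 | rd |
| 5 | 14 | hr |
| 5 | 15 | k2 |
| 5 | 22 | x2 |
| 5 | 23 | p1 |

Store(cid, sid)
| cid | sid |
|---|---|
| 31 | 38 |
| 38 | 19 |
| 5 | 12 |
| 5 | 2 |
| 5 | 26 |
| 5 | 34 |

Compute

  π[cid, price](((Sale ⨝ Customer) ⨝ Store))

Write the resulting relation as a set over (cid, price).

{(31, 14), (31, 3), (5, 20), (5, 35), (5, 8)}

Joining Sale and Customer on cid yields {(31, 14, Hal, 21, rd), (31, 3, Cal, 21, rd), (5, 20, Vic, 14, hr), (5, 20, Vic, 15, k2), (5, 20, Vic, 22, x2), (5, 20, Vic, 23, p1), (5, 35, Ivy, 14, hr), (5, 35, Ivy, 15, k2), (5, 35, Ivy, 22, x2), (5, 35, Ivy, 23, p1), (5, 8, Xia, 14, hr), (5, 8, Xia, 15, k2), (5, 8, Xia, 22, x2), (5, 8, Xia, 23, p1)}.
Joining (Sale ⨝ Customer) and Store on cid yields {(31, 14, Hal, 21, rd, 38), (31, 3, Cal, 21, rd, 38), (5, 20, Vic, 14, hr, 12), (5, 20, Vic, 14, hr, 2), (5, 20, Vic, 14, hr, 26), (5, 20, Vic, 14, hr, 34), (5, 20, Vic, 15, k2, 12), (5, 20, Vic, 15, k2, 2), (5, 20, Vic, 15, k2, 26), (5, 20, Vic, 15, k2, 34), (5, 20, Vic, 22, x2, 12), (5, 20, Vic, 22, x2, 2), (5, 20, Vic, 22, x2, 26), (5, 20, Vic, 22, x2, 34), (5, 20, Vic, 23, p1, 12), (5, 20, Vic, 23, p1, 2), (5, 20, Vic, 23, p1, 26), (5, 20, Vic, 23, p1, 34), (5, 35, Ivy, 14, hr, 12), (5, 35, Ivy, 14, hr, 2), (5, 35, Ivy, 14, hr, 26), (5, 35, Ivy, 14, hr, 34), (5, 35, Ivy, 15, k2, 12), (5, 35, Ivy, 15, k2, 2), (5, 35, Ivy, 15, k2, 26), (5, 35, Ivy, 15, k2, 34), (5, 35, Ivy, 22, x2, 12), (5, 35, Ivy, 22, x2, 2), (5, 35, Ivy, 22, x2, 26), (5, 35, Ivy, 22, x2, 34), (5, 35, Ivy, 23, p1, 12), (5, 35, Ivy, 23, p1, 2), (5, 35, Ivy, 23, p1, 26), (5, 35, Ivy, 23, p1, 34), (5, 8, Xia, 14, hr, 12), (5, 8, Xia, 14, hr, 2), (5, 8, Xia, 14, hr, 26), (5, 8, Xia, 14, hr, 34), (5, 8, Xia, 15, k2, 12), (5, 8, Xia, 15, k2, 2), (5, 8, Xia, 15, k2, 26), (5, 8, Xia, 15, k2, 34), (5, 8, Xia, 22, x2, 12), (5, 8, Xia, 22, x2, 2), (5, 8, Xia, 22, x2, 26), (5, 8, Xia, 22, x2, 34), (5, 8, Xia, 23, p1, 12), (5, 8, Xia, 23, p1, 2), (5, 8, Xia, 23, p1, 26), (5, 8, Xia, 23, p1, 34)}.
π[cid, price]: project onto (cid, price) (45 duplicate(s) eliminated) → {(31, 14), (31, 3), (5, 20), (5, 35), (5, 8)}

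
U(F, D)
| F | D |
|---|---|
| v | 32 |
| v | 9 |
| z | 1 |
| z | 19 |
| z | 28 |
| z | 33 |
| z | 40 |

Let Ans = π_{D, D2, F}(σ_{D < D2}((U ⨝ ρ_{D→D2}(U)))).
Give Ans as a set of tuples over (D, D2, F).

ρ[D→D2]: schema becomes (F, D2); tuples unchanged.
Joining U and ρ_{D→D2}(U) on F yields {(v, 32, 32), (v, 32, 9), (v, 9, 32), (v, 9, 9), (z, 1, 1), (z, 1, 19), (z, 1, 28), (z, 1, 33), (z, 1, 40), (z, 19, 1), (z, 19, 19), (z, 19, 28), (z, 19, 33), (z, 19, 40), (z, 28, 1), (z, 28, 19), (z, 28, 28), (z, 28, 33), (z, 28, 40), (z, 33, 1), (z, 33, 19), (z, 33, 28), (z, 33, 33), (z, 33, 40), (z, 40, 1), (z, 40, 19), (z, 40, 28), (z, 40, 33), (z, 40, 40)}.
σ[D < D2]: keep tuples satisfying D < D2 → {(v, 9, 32), (z, 1, 19), (z, 1, 28), (z, 1, 33), (z, 1, 40), (z, 19, 28), (z, 19, 33), (z, 19, 40), (z, 28, 33), (z, 28, 40), (z, 33, 40)}
Keep only column(s) D, D2, F: {(1, 19, z), (1, 28, z), (1, 33, z), (1, 40, z), (19, 28, z), (19, 33, z), (19, 40, z), (28, 33, z), (28, 40, z), (33, 40, z), (9, 32, v)}

{(1, 19, z), (1, 28, z), (1, 33, z), (1, 40, z), (19, 28, z), (19, 33, z), (19, 40, z), (28, 33, z), (28, 40, z), (33, 40, z), (9, 32, v)}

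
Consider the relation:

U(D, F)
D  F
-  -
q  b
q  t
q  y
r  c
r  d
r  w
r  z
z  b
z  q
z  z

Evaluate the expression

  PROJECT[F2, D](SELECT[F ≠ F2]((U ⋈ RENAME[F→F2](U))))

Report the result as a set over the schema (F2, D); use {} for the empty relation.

{(b, q), (b, z), (c, r), (d, r), (q, z), (t, q), (w, r), (y, q), (z, r), (z, z)}

ρ[F→F2]: schema becomes (D, F2); tuples unchanged.
U ⋈ RENAME[F→F2](U) (natural join on D): {(q, b, b), (q, b, t), (q, b, y), (q, t, b), (q, t, t), (q, t, y), (q, y, b), (q, y, t), (q, y, y), (r, c, c), (r, c, d), (r, c, w), (r, c, z), (r, d, c), (r, d, d), (r, d, w), (r, d, z), (r, w, c), (r, w, d), (r, w, w), (r, w, z), (r, z, c), (r, z, d), (r, z, w), (r, z, z), (z, b, b), (z, b, q), (z, b, z), (z, q, b), (z, q, q), (z, q, z), (z, z, b), (z, z, q), (z, z, z)}
Filtering on F ≠ F2 leaves {(q, b, t), (q, b, y), (q, t, b), (q, t, y), (q, y, b), (q, y, t), (r, c, d), (r, c, w), (r, c, z), (r, d, c), (r, d, w), (r, d, z), (r, w, c), (r, w, d), (r, w, z), (r, z, c), (r, z, d), (r, z, w), (z, b, q), (z, b, z), (z, q, b), (z, q, z), (z, z, b), (z, z, q)}.
π[F2, D]: project onto (F2, D) (14 duplicate(s) eliminated) → {(b, q), (b, z), (c, r), (d, r), (q, z), (t, q), (w, r), (y, q), (z, r), (z, z)}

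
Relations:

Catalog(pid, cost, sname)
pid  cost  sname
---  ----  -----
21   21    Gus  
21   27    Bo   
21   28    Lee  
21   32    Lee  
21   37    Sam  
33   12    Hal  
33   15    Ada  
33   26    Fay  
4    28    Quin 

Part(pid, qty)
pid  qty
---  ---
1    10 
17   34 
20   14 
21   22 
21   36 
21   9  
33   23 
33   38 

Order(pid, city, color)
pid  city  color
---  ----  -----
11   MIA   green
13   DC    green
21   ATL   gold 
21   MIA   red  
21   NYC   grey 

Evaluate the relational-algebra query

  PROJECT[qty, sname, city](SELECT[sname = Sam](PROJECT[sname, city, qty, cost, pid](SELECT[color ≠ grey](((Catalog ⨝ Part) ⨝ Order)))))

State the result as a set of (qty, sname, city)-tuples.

{(22, Sam, ATL), (22, Sam, MIA), (36, Sam, ATL), (36, Sam, MIA), (9, Sam, ATL), (9, Sam, MIA)}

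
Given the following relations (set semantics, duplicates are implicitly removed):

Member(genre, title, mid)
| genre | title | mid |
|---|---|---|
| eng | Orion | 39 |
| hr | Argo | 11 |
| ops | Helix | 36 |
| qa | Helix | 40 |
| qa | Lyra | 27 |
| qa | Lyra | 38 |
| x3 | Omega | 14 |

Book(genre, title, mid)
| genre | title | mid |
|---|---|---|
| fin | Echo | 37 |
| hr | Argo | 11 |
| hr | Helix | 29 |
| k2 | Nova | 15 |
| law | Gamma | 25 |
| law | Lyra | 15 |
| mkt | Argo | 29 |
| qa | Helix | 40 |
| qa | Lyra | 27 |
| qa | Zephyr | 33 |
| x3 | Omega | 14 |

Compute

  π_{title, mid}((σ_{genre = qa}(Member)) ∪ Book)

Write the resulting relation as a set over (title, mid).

{(Argo, 11), (Argo, 29), (Echo, 37), (Gamma, 25), (Helix, 29), (Helix, 40), (Lyra, 15), (Lyra, 27), (Lyra, 38), (Nova, 15), (Omega, 14), (Zephyr, 33)}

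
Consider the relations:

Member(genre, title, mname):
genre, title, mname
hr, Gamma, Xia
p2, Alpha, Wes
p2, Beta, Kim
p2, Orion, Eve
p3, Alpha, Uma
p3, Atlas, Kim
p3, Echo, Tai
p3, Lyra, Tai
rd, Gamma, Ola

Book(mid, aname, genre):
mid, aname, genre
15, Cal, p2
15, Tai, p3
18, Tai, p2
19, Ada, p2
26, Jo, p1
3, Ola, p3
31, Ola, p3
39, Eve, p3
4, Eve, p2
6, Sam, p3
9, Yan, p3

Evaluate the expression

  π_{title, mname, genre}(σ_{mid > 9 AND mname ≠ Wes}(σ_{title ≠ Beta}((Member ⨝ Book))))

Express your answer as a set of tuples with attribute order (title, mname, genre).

{(Alpha, Uma, p3), (Atlas, Kim, p3), (Echo, Tai, p3), (Lyra, Tai, p3), (Orion, Eve, p2)}

Natural join on genre: {(p2, Alpha, Wes, 15, Cal), (p2, Alpha, Wes, 18, Tai), (p2, Alpha, Wes, 19, Ada), (p2, Alpha, Wes, 4, Eve), (p2, Beta, Kim, 15, Cal), (p2, Beta, Kim, 18, Tai), (p2, Beta, Kim, 19, Ada), (p2, Beta, Kim, 4, Eve), (p2, Orion, Eve, 15, Cal), (p2, Orion, Eve, 18, Tai), (p2, Orion, Eve, 19, Ada), (p2, Orion, Eve, 4, Eve), (p3, Alpha, Uma, 15, Tai), (p3, Alpha, Uma, 3, Ola), (p3, Alpha, Uma, 31, Ola), (p3, Alpha, Uma, 39, Eve), (p3, Alpha, Uma, 6, Sam), (p3, Alpha, Uma, 9, Yan), (p3, Atlas, Kim, 15, Tai), (p3, Atlas, Kim, 3, Ola), (p3, Atlas, Kim, 31, Ola), (p3, Atlas, Kim, 39, Eve), (p3, Atlas, Kim, 6, Sam), (p3, Atlas, Kim, 9, Yan), (p3, Echo, Tai, 15, Tai), (p3, Echo, Tai, 3, Ola), (p3, Echo, Tai, 31, Ola), (p3, Echo, Tai, 39, Eve), (p3, Echo, Tai, 6, Sam), (p3, Echo, Tai, 9, Yan), (p3, Lyra, Tai, 15, Tai), (p3, Lyra, Tai, 3, Ola), (p3, Lyra, Tai, 31, Ola), (p3, Lyra, Tai, 39, Eve), (p3, Lyra, Tai, 6, Sam), (p3, Lyra, Tai, 9, Yan)}
σ[title ≠ Beta]: keep tuples satisfying title ≠ Beta → {(p2, Alpha, Wes, 15, Cal), (p2, Alpha, Wes, 18, Tai), (p2, Alpha, Wes, 19, Ada), (p2, Alpha, Wes, 4, Eve), (p2, Orion, Eve, 15, Cal), (p2, Orion, Eve, 18, Tai), (p2, Orion, Eve, 19, Ada), (p2, Orion, Eve, 4, Eve), (p3, Alpha, Uma, 15, Tai), (p3, Alpha, Uma, 3, Ola), (p3, Alpha, Uma, 31, Ola), (p3, Alpha, Uma, 39, Eve), (p3, Alpha, Uma, 6, Sam), (p3, Alpha, Uma, 9, Yan), (p3, Atlas, Kim, 15, Tai), (p3, Atlas, Kim, 3, Ola), (p3, Atlas, Kim, 31, Ola), (p3, Atlas, Kim, 39, Eve), (p3, Atlas, Kim, 6, Sam), (p3, Atlas, Kim, 9, Yan), (p3, Echo, Tai, 15, Tai), (p3, Echo, Tai, 3, Ola), (p3, Echo, Tai, 31, Ola), (p3, Echo, Tai, 39, Eve), (p3, Echo, Tai, 6, Sam), (p3, Echo, Tai, 9, Yan), (p3, Lyra, Tai, 15, Tai), (p3, Lyra, Tai, 3, Ola), (p3, Lyra, Tai, 31, Ola), (p3, Lyra, Tai, 39, Eve), (p3, Lyra, Tai, 6, Sam), (p3, Lyra, Tai, 9, Yan)}
σ[mid > 9 AND mname ≠ Wes]: keep tuples satisfying mid > 9 AND mname ≠ Wes → {(p2, Orion, Eve, 15, Cal), (p2, Orion, Eve, 18, Tai), (p2, Orion, Eve, 19, Ada), (p3, Alpha, Uma, 15, Tai), (p3, Alpha, Uma, 31, Ola), (p3, Alpha, Uma, 39, Eve), (p3, Atlas, Kim, 15, Tai), (p3, Atlas, Kim, 31, Ola), (p3, Atlas, Kim, 39, Eve), (p3, Echo, Tai, 15, Tai), (p3, Echo, Tai, 31, Ola), (p3, Echo, Tai, 39, Eve), (p3, Lyra, Tai, 15, Tai), (p3, Lyra, Tai, 31, Ola), (p3, Lyra, Tai, 39, Eve)}
Projecting to title, mname, genre (10 duplicate(s) eliminated): {(Alpha, Uma, p3), (Atlas, Kim, p3), (Echo, Tai, p3), (Lyra, Tai, p3), (Orion, Eve, p2)}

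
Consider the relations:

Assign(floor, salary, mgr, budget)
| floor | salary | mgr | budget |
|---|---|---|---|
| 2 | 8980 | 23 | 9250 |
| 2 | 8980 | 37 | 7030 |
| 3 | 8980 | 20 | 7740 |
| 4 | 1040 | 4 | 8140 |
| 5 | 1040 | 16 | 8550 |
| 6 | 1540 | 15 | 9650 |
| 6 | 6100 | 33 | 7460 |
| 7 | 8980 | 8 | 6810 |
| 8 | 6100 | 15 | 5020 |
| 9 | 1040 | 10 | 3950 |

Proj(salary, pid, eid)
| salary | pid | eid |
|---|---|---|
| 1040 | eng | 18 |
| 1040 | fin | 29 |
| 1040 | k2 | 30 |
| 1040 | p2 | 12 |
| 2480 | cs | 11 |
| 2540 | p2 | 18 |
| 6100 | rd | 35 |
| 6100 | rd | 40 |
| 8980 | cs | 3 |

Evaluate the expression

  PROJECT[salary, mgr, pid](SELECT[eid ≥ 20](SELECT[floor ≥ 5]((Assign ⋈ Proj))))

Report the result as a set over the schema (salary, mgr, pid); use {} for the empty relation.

{(1040, 10, fin), (1040, 10, k2), (1040, 16, fin), (1040, 16, k2), (6100, 15, rd), (6100, 33, rd)}

Joining Assign and Proj on salary yields {(2, 8980, 23, 9250, cs, 3), (2, 8980, 37, 7030, cs, 3), (3, 8980, 20, 7740, cs, 3), (4, 1040, 4, 8140, eng, 18), (4, 1040, 4, 8140, fin, 29), (4, 1040, 4, 8140, k2, 30), (4, 1040, 4, 8140, p2, 12), (5, 1040, 16, 8550, eng, 18), (5, 1040, 16, 8550, fin, 29), (5, 1040, 16, 8550, k2, 30), (5, 1040, 16, 8550, p2, 12), (6, 6100, 33, 7460, rd, 35), (6, 6100, 33, 7460, rd, 40), (7, 8980, 8, 6810, cs, 3), (8, 6100, 15, 5020, rd, 35), (8, 6100, 15, 5020, rd, 40), (9, 1040, 10, 3950, eng, 18), (9, 1040, 10, 3950, fin, 29), (9, 1040, 10, 3950, k2, 30), (9, 1040, 10, 3950, p2, 12)}.
Filtering on floor ≥ 5 leaves {(5, 1040, 16, 8550, eng, 18), (5, 1040, 16, 8550, fin, 29), (5, 1040, 16, 8550, k2, 30), (5, 1040, 16, 8550, p2, 12), (6, 6100, 33, 7460, rd, 35), (6, 6100, 33, 7460, rd, 40), (7, 8980, 8, 6810, cs, 3), (8, 6100, 15, 5020, rd, 35), (8, 6100, 15, 5020, rd, 40), (9, 1040, 10, 3950, eng, 18), (9, 1040, 10, 3950, fin, 29), (9, 1040, 10, 3950, k2, 30), (9, 1040, 10, 3950, p2, 12)}.
Filtering on eid ≥ 20 leaves {(5, 1040, 16, 8550, fin, 29), (5, 1040, 16, 8550, k2, 30), (6, 6100, 33, 7460, rd, 35), (6, 6100, 33, 7460, rd, 40), (8, 6100, 15, 5020, rd, 35), (8, 6100, 15, 5020, rd, 40), (9, 1040, 10, 3950, fin, 29), (9, 1040, 10, 3950, k2, 30)}.
π[salary, mgr, pid]: project onto (salary, mgr, pid) (2 duplicate(s) eliminated) → {(1040, 10, fin), (1040, 10, k2), (1040, 16, fin), (1040, 16, k2), (6100, 15, rd), (6100, 33, rd)}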